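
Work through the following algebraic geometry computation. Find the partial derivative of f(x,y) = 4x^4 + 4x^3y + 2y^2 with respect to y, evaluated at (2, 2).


df/dy = 4*x^3 + 2*2*y^1
At (2,2): 4*2^3 + 2*2*2^1
= 32 + 8
= 40

40


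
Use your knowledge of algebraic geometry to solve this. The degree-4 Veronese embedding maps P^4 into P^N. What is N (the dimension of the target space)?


The Veronese embedding v_d: P^n -> P^N maps each point to all
degree-d monomials in n+1 homogeneous coordinates.
N = C(n+d, d) - 1
N = C(4+4, 4) - 1
N = C(8, 4) - 1
C(8, 4) = 70
N = 70 - 1 = 69

69


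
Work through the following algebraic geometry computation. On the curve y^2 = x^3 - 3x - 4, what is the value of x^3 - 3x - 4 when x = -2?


Compute x^3 - 3x - 4 at x = -2:
x^3 = (-2)^3 = -8
(-3)*x = (-3)*(-2) = 6
Sum: -8 + 6 - 4 = -6

-6


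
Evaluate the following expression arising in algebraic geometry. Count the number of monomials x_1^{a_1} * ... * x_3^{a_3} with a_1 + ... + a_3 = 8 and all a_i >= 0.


The number of degree-8 monomials in 3 variables is C(d+n-1, n-1).
= C(8+3-1, 3-1) = C(10, 2)
= 45

45


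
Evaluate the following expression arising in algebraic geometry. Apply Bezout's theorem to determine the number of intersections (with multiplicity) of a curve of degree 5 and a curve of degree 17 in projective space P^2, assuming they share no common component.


Bezout's theorem states the intersection count equals the product of degrees.
Intersection count = 5 * 17 = 85

85


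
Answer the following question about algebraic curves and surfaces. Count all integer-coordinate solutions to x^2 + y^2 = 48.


Systematically check integer values of x where x^2 <= 48.
For each valid x, check if 48 - x^2 is a perfect square.
Total integer solutions found: 0

0


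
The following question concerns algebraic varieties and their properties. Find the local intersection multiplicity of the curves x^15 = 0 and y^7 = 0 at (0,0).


The intersection multiplicity of V(x^a) and V(y^b) at the origin is:
I(O; V(x^15), V(y^7)) = dim_k(k[x,y]/(x^15, y^7))
A basis for k[x,y]/(x^15, y^7) is the set of monomials x^i * y^j
where 0 <= i < 15 and 0 <= j < 7.
The number of such monomials is 15 * 7 = 105

105


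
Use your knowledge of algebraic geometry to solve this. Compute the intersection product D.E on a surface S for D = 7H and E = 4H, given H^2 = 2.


Using bilinearity of the intersection pairing on a surface S:
(aH).(bH) = ab * (H.H)
We have H^2 = 2.
D.E = (7H).(4H) = 7*4*2
= 28*2
= 56

56


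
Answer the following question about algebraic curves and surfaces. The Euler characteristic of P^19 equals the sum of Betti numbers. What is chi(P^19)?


The complex projective space P^19 has one cell in each even real dimension 0, 2, ..., 38.
The cohomology groups are H^{2k}(P^19) = Z for k = 0,...,19, and 0 otherwise.
Euler characteristic = sum of Betti numbers = 1 per even-dimensional cohomology group.
chi(P^19) = 19 + 1 = 20

20


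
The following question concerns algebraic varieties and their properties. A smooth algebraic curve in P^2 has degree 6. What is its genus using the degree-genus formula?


Using the genus formula for smooth plane curves:
g = (d-1)(d-2)/2
g = (6-1)(6-2)/2
g = 5*4/2
g = 20/2 = 10

10


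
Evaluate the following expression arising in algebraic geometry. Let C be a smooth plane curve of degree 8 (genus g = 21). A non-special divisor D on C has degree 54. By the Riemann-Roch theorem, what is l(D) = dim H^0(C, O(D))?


First, compute the genus of a smooth plane curve of degree 8:
g = (d-1)(d-2)/2 = (8-1)(8-2)/2 = 21
For a non-special divisor D (i.e., h^1(D) = 0), Riemann-Roch gives:
l(D) = deg(D) - g + 1
Since deg(D) = 54 >= 2g - 1 = 41, D is non-special.
l(D) = 54 - 21 + 1 = 34

34


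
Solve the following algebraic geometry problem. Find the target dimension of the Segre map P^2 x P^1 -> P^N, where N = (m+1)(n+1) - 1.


The Segre embedding maps P^m x P^n into P^N via
all products of coordinates from each factor.
N = (m+1)(n+1) - 1
N = (2+1)(1+1) - 1
N = 3*2 - 1
N = 6 - 1 = 5

5


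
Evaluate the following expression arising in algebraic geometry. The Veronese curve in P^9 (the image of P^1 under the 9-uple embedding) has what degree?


The rational normal curve in P^9 is the image of P^1 under the 9-uple Veronese.
A general hyperplane in P^9 pulls back to a degree-9 form on P^1, which has 9 zeros,
so the curve meets a general hyperplane in 9 points. Degree = 9.

9


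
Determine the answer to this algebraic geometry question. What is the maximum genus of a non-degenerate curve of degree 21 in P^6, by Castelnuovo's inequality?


Castelnuovo's bound: write d - 1 = m(r-1) + epsilon with 0 <= epsilon < r-1.
d - 1 = 21 - 1 = 20
r - 1 = 6 - 1 = 5
20 = 4*5 + 0, so m = 4, epsilon = 0
pi(d, r) = m(m-1)(r-1)/2 + m*epsilon
= 4*3*5/2 + 4*0
= 60/2 + 0
= 30 + 0 = 30

30


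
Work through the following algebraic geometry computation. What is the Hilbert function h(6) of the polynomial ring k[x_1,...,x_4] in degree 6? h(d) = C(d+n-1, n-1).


The Hilbert function for the polynomial ring in 4 variables is:
h(d) = C(d+n-1, n-1)
h(6) = C(6+4-1, 4-1) = C(9, 3)
= 9! / (3! * 6!)
= 84

84


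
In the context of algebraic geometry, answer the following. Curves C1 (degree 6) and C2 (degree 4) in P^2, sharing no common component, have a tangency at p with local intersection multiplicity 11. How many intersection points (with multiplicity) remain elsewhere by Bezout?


By Bezout's theorem, the total intersection number is d1 * d2.
Total = 6 * 4 = 24
Intersection multiplicity at p = 11
Remaining intersections = 24 - 11 = 13

13


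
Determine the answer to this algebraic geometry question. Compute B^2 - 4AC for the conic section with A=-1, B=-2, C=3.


The discriminant of a conic Ax^2 + Bxy + Cy^2 + ... = 0 is B^2 - 4AC.
B^2 = (-2)^2 = 4
4AC = 4*(-1)*3 = -12
Discriminant = 4 + 12 = 16

16


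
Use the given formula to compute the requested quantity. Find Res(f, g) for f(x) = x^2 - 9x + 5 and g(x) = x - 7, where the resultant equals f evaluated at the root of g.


For Res(f, x - c), we evaluate f at x = c.
f(7) = 7^2 - 9*7 + 5
= 49 - 63 + 5
= -14 + 5 = -9
Res(f, g) = -9

-9


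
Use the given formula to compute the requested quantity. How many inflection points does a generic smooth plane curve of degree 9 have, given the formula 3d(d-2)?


For a general smooth plane curve C of degree d, the inflection points are
the intersection of C with its Hessian curve, which has degree 3(d-2).
By Bezout, the total intersection number is d * 3(d-2) = 9 * 21 = 189.
For a general curve every flex is ordinary, so each contributes
multiplicity 1 to C·Hess(C), and the number of distinct inflection
points is 3d(d-2).
Inflection points = 3*9*(9-2) = 3*9*7 = 189

189


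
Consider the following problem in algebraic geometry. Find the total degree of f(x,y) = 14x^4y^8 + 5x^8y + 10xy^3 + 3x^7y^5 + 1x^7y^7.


Examine each term for its total degree (sum of exponents).
  Term '14x^4y^8' has total degree 4+8 = 12.
  Term '5x^8y' has total degree 8+1 = 9.
  Term '10xy^3' has total degree 1+3 = 4.
  Term '3x^7y^5' has total degree 7+5 = 12.
  Term '1x^7y^7' has total degree 7+7 = 14.
The maximum total degree among all terms is 14.

14


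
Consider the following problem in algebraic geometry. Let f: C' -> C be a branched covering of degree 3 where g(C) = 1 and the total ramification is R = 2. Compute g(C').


Riemann-Hurwitz formula: 2g' - 2 = d(2g - 2) + R
Given: d = 3, g = 1, R = 2
2g' - 2 = 3*(2*1 - 2) + 2
2g' - 2 = 3*0 + 2
2g' - 2 = 0 + 2 = 2
2g' = 4
g' = 2

2


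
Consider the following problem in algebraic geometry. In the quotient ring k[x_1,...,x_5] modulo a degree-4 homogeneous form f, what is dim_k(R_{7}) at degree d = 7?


For R = k[x_1,...,x_n]/(f) with f homogeneous of degree e:
The Hilbert series is (1 - t^e)/(1 - t)^n.
So h(d) = C(d+n-1, n-1) - C(d-e+n-1, n-1) for d >= e.
With n=5, e=4, d=7:
C(7+5-1, 5-1) = C(11, 4) = 330
C(7-4+5-1, 5-1) = C(7, 4) = 35
h(7) = 330 - 35 = 295

295


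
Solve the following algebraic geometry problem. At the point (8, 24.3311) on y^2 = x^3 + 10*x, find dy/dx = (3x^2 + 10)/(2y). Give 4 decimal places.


Using implicit differentiation of y^2 = x^3 + 10*x:
2y * dy/dx = 3x^2 + 10
dy/dx = (3x^2 + 10)/(2y)
Numerator: 3*8^2 + 10 = 202
Denominator: 2*24.3311 = 48.6622
dy/dx = 202/48.6622 = 4.1511

4.1511


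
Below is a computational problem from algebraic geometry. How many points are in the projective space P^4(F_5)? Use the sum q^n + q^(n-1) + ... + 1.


P^4(F_5) has (q^(n+1) - 1)/(q - 1) points.
= 5^4 + 5^3 + 5^2 + 5^1 + 5^0
= 625 + 125 + 25 + 5 + 1
= 781

781


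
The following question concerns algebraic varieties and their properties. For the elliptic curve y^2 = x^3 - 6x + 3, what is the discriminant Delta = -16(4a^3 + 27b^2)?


Compute each component:
4a^3 = 4*(-6)^3 = 4*(-216) = -864
27b^2 = 27*3^2 = 27*9 = 243
4a^3 + 27b^2 = -864 + 243 = -621
Delta = -16*(-621) = 9936

9936


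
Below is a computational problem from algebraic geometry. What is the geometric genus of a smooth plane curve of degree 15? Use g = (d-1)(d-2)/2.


Using the genus formula for smooth plane curves:
g = (d-1)(d-2)/2
g = (15-1)(15-2)/2
g = 14*13/2
g = 182/2 = 91

91


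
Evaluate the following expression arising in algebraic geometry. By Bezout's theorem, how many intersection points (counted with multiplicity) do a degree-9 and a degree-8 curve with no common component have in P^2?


Bezout's theorem states the intersection count equals the product of degrees.
Intersection count = 9 * 8 = 72

72


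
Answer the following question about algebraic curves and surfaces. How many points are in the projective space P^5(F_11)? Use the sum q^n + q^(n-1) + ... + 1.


P^5(F_11) has (q^(n+1) - 1)/(q - 1) points.
= 11^5 + 11^4 + 11^3 + 11^2 + 11^1 + 11^0
= 161051 + 14641 + 1331 + 121 + 11 + 1
= 177156

177156


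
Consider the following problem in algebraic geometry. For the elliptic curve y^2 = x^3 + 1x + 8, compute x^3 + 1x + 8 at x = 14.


Compute x^3 + 1x + 8 at x = 14:
x^3 = 14^3 = 2744
1*x = 1*14 = 14
Sum: 2744 + 14 + 8 = 2766

2766


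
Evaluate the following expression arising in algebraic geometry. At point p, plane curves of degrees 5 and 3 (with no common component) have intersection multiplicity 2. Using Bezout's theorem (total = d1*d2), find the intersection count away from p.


By Bezout's theorem, the total intersection number is d1 * d2.
Total = 5 * 3 = 15
Intersection multiplicity at p = 2
Remaining intersections = 15 - 2 = 13

13


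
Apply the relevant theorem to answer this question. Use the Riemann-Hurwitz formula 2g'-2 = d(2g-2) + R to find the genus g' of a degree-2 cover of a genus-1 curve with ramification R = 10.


Riemann-Hurwitz formula: 2g' - 2 = d(2g - 2) + R
Given: d = 2, g = 1, R = 10
2g' - 2 = 2*(2*1 - 2) + 10
2g' - 2 = 2*0 + 10
2g' - 2 = 0 + 10 = 10
2g' = 12
g' = 6

6


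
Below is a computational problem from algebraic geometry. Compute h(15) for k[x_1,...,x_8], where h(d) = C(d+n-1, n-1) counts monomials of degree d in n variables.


The Hilbert function for the polynomial ring in 8 variables is:
h(d) = C(d+n-1, n-1)
h(15) = C(15+8-1, 8-1) = C(22, 7)
= 22! / (7! * 15!)
= 170544

170544


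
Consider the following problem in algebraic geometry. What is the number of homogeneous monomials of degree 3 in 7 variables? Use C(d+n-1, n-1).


The number of degree-3 monomials in 7 variables is C(d+n-1, n-1).
= C(3+7-1, 7-1) = C(9, 6)
= 84

84


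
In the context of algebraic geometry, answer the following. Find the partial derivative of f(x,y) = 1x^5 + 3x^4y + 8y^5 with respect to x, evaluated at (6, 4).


df/dx = 5*1*x^4 + 4*3*x^3*y
At (6,4): 5*1*6^4 + 4*3*6^3*4
= 6480 + 10368
= 16848

16848


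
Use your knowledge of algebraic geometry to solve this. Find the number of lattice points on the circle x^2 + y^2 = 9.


Systematically check integer values of x where x^2 <= 9.
For each valid x, check if 9 - x^2 is a perfect square.
x=0: 9 - 0 = 9, sqrt = 3 (valid)
x=3: 9 - 9 = 0, sqrt = 0 (valid)
Total integer solutions found: 4

4


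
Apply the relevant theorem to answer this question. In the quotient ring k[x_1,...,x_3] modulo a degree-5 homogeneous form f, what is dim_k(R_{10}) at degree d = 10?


For R = k[x_1,...,x_n]/(f) with f homogeneous of degree e:
The Hilbert series is (1 - t^e)/(1 - t)^n.
So h(d) = C(d+n-1, n-1) - C(d-e+n-1, n-1) for d >= e.
With n=3, e=5, d=10:
C(10+3-1, 3-1) = C(12, 2) = 66
C(10-5+3-1, 3-1) = C(7, 2) = 21
h(10) = 66 - 21 = 45

45


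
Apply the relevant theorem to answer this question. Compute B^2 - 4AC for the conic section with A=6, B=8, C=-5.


The discriminant of a conic Ax^2 + Bxy + Cy^2 + ... = 0 is B^2 - 4AC.
B^2 = 8^2 = 64
4AC = 4*6*(-5) = -120
Discriminant = 64 + 120 = 184

184


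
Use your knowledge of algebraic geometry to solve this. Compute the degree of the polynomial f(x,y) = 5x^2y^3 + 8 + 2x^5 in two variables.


Examine each term for its total degree (sum of exponents).
  Term '5x^2y^3' has total degree 2+3 = 5.
  Term '8' has total degree 0+0 = 0.
  Term '2x^5' has total degree 5+0 = 5.
The maximum total degree among all terms is 5.

5


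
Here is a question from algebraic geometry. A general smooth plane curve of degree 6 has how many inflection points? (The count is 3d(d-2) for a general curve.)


For a general smooth plane curve C of degree d, the inflection points are
the intersection of C with its Hessian curve, which has degree 3(d-2).
By Bezout, the total intersection number is d * 3(d-2) = 6 * 12 = 72.
For a general curve every flex is ordinary, so each contributes
multiplicity 1 to C·Hess(C), and the number of distinct inflection
points is 3d(d-2).
Inflection points = 3*6*(6-2) = 3*6*4 = 72

72


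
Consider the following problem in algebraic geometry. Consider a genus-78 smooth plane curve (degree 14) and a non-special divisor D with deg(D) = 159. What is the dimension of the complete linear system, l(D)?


First, compute the genus of a smooth plane curve of degree 14:
g = (d-1)(d-2)/2 = (14-1)(14-2)/2 = 78
For a non-special divisor D (i.e., h^1(D) = 0), Riemann-Roch gives:
l(D) = deg(D) - g + 1
Since deg(D) = 159 >= 2g - 1 = 155, D is non-special.
l(D) = 159 - 78 + 1 = 82

82


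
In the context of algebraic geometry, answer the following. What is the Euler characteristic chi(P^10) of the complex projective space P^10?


The complex projective space P^10 has one cell in each even real dimension 0, 2, ..., 20.
The cohomology groups are H^{2k}(P^10) = Z for k = 0,...,10, and 0 otherwise.
Euler characteristic = sum of Betti numbers = 1 per even-dimensional cohomology group.
chi(P^10) = 10 + 1 = 11

11


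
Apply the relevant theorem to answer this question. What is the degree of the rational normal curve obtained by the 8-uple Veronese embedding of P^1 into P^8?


The rational normal curve in P^8 is the image of P^1 under the 8-uple Veronese.
A general hyperplane in P^8 pulls back to a degree-8 form on P^1, which has 8 zeros,
so the curve meets a general hyperplane in 8 points. Degree = 8.

8


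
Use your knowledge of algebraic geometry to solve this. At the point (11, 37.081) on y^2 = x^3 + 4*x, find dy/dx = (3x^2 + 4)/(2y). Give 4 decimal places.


Using implicit differentiation of y^2 = x^3 + 4*x:
2y * dy/dx = 3x^2 + 4
dy/dx = (3x^2 + 4)/(2y)
Numerator: 3*11^2 + 4 = 367
Denominator: 2*37.081 = 74.162
dy/dx = 367/74.162 = 4.9486

4.9486


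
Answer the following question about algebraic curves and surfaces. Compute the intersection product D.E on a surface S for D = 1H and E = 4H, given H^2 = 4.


Using bilinearity of the intersection pairing on a surface S:
(aH).(bH) = ab * (H.H)
We have H^2 = 4.
D.E = (1H).(4H) = 1*4*4
= 4*4
= 16

16


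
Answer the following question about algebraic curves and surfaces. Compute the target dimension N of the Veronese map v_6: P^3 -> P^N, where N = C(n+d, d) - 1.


The Veronese embedding v_d: P^n -> P^N maps each point to all
degree-d monomials in n+1 homogeneous coordinates.
N = C(n+d, d) - 1
N = C(3+6, 6) - 1
N = C(9, 6) - 1
C(9, 6) = 84
N = 84 - 1 = 83

83


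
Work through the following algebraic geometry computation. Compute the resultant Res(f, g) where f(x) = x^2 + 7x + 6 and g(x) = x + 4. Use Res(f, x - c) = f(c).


For Res(f, x - c), we evaluate f at x = c.
f(-4) = (-4)^2 + 7*(-4) + 6
= 16 - 28 + 6
= -12 + 6 = -6
Res(f, g) = -6

-6


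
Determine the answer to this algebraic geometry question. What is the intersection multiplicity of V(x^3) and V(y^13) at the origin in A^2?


The intersection multiplicity of V(x^a) and V(y^b) at the origin is:
I(O; V(x^3), V(y^13)) = dim_k(k[x,y]/(x^3, y^13))
A basis for k[x,y]/(x^3, y^13) is the set of monomials x^i * y^j
where 0 <= i < 3 and 0 <= j < 13.
The number of such monomials is 3 * 13 = 39

39


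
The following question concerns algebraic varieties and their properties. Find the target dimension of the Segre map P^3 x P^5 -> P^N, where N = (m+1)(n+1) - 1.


The Segre embedding maps P^m x P^n into P^N via
all products of coordinates from each factor.
N = (m+1)(n+1) - 1
N = (3+1)(5+1) - 1
N = 4*6 - 1
N = 24 - 1 = 23

23


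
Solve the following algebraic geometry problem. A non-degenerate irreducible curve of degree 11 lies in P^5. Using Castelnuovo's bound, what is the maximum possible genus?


Castelnuovo's bound: write d - 1 = m(r-1) + epsilon with 0 <= epsilon < r-1.
d - 1 = 11 - 1 = 10
r - 1 = 5 - 1 = 4
10 = 2*4 + 2, so m = 2, epsilon = 2
pi(d, r) = m(m-1)(r-1)/2 + m*epsilon
= 2*1*4/2 + 2*2
= 8/2 + 4
= 4 + 4 = 8

8


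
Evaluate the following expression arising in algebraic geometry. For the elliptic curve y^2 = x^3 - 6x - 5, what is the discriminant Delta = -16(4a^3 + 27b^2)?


Compute each component:
4a^3 = 4*(-6)^3 = 4*(-216) = -864
27b^2 = 27*(-5)^2 = 27*25 = 675
4a^3 + 27b^2 = -864 + 675 = -189
Delta = -16*(-189) = 3024

3024


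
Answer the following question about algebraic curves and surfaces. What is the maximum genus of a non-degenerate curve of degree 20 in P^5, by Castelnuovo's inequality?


Castelnuovo's bound: write d - 1 = m(r-1) + epsilon with 0 <= epsilon < r-1.
d - 1 = 20 - 1 = 19
r - 1 = 5 - 1 = 4
19 = 4*4 + 3, so m = 4, epsilon = 3
pi(d, r) = m(m-1)(r-1)/2 + m*epsilon
= 4*3*4/2 + 4*3
= 48/2 + 12
= 24 + 12 = 36

36


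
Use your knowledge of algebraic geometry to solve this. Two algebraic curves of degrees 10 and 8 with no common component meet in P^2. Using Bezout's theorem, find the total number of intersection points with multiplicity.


Bezout's theorem states the intersection count equals the product of degrees.
Intersection count = 10 * 8 = 80

80


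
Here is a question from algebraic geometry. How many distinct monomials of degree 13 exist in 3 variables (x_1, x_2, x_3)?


The number of degree-13 monomials in 3 variables is C(d+n-1, n-1).
= C(13+3-1, 3-1) = C(15, 2)
= 105

105


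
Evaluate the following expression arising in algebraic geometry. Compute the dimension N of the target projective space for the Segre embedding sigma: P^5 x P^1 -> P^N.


The Segre embedding maps P^m x P^n into P^N via
all products of coordinates from each factor.
N = (m+1)(n+1) - 1
N = (5+1)(1+1) - 1
N = 6*2 - 1
N = 12 - 1 = 11

11


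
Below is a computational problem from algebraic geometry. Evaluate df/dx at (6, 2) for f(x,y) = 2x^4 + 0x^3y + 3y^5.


df/dx = 4*2*x^3 + 3*0*x^2*y
At (6,2): 4*2*6^3 + 3*0*6^2*2
= 1728 + 0
= 1728

1728


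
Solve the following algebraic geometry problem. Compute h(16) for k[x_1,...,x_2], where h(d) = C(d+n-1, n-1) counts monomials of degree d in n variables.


The Hilbert function for the polynomial ring in 2 variables is:
h(d) = C(d+n-1, n-1)
h(16) = C(16+2-1, 2-1) = C(17, 1)
= 17! / (1! * 16!)
= 17

17


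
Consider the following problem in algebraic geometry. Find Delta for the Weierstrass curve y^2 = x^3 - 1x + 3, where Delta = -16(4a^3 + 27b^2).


Compute each component:
4a^3 = 4*(-1)^3 = 4*(-1) = -4
27b^2 = 27*3^2 = 27*9 = 243
4a^3 + 27b^2 = -4 + 243 = 239
Delta = -16*239 = -3824

-3824


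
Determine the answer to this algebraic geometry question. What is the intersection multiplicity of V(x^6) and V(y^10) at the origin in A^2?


The intersection multiplicity of V(x^a) and V(y^b) at the origin is:
I(O; V(x^6), V(y^10)) = dim_k(k[x,y]/(x^6, y^10))
A basis for k[x,y]/(x^6, y^10) is the set of monomials x^i * y^j
where 0 <= i < 6 and 0 <= j < 10.
The number of such monomials is 6 * 10 = 60

60


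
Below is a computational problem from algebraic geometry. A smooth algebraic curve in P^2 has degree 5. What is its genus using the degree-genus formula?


Using the genus formula for smooth plane curves:
g = (d-1)(d-2)/2
g = (5-1)(5-2)/2
g = 4*3/2
g = 12/2 = 6

6


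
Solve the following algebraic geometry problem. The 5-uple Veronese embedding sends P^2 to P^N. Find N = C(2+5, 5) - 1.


The Veronese embedding v_d: P^n -> P^N maps each point to all
degree-d monomials in n+1 homogeneous coordinates.
N = C(n+d, d) - 1
N = C(2+5, 5) - 1
N = C(7, 5) - 1
C(7, 5) = 21
N = 21 - 1 = 20

20


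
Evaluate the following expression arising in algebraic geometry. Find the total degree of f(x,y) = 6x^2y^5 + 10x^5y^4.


Examine each term for its total degree (sum of exponents).
  Term '6x^2y^5' has total degree 2+5 = 7.
  Term '10x^5y^4' has total degree 5+4 = 9.
The maximum total degree among all terms is 9.

9


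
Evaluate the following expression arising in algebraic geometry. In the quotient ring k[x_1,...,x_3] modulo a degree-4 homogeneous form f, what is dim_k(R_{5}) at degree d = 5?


For R = k[x_1,...,x_n]/(f) with f homogeneous of degree e:
The Hilbert series is (1 - t^e)/(1 - t)^n.
So h(d) = C(d+n-1, n-1) - C(d-e+n-1, n-1) for d >= e.
With n=3, e=4, d=5:
C(5+3-1, 3-1) = C(7, 2) = 21
C(5-4+3-1, 3-1) = C(3, 2) = 3
h(5) = 21 - 3 = 18

18


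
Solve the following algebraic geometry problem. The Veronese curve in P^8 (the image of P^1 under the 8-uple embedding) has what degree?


The rational normal curve in P^8 is the image of P^1 under the 8-uple Veronese.
A general hyperplane in P^8 pulls back to a degree-8 form on P^1, which has 8 zeros,
so the curve meets a general hyperplane in 8 points. Degree = 8.

8


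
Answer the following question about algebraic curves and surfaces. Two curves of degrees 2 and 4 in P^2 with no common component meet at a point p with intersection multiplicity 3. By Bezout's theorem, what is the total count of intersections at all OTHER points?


By Bezout's theorem, the total intersection number is d1 * d2.
Total = 2 * 4 = 8
Intersection multiplicity at p = 3
Remaining intersections = 8 - 3 = 5

5


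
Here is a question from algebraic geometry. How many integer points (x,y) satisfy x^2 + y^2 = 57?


Systematically check integer values of x where x^2 <= 57.
For each valid x, check if 57 - x^2 is a perfect square.
Total integer solutions found: 0

0


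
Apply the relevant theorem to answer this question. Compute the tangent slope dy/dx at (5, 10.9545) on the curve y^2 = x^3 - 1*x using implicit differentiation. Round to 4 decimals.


Using implicit differentiation of y^2 = x^3 - 1*x:
2y * dy/dx = 3x^2 - 1
dy/dx = (3x^2 - 1)/(2y)
Numerator: 3*5^2 - 1 = 74
Denominator: 2*10.9545 = 21.909
dy/dx = 74/21.909 = 3.3776

3.3776


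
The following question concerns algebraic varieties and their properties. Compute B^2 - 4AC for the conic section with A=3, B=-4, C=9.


The discriminant of a conic Ax^2 + Bxy + Cy^2 + ... = 0 is B^2 - 4AC.
B^2 = (-4)^2 = 16
4AC = 4*3*9 = 108
Discriminant = 16 - 108 = -92

-92


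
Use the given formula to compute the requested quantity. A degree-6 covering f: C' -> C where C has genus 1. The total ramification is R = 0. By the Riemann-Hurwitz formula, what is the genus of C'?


Riemann-Hurwitz formula: 2g' - 2 = d(2g - 2) + R
Given: d = 6, g = 1, R = 0
2g' - 2 = 6*(2*1 - 2) + 0
2g' - 2 = 6*0 + 0
2g' - 2 = 0 + 0 = 0
2g' = 2
g' = 1

1


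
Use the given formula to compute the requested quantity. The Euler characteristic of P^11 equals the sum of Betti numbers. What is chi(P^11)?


The complex projective space P^11 has one cell in each even real dimension 0, 2, ..., 22.
The cohomology groups are H^{2k}(P^11) = Z for k = 0,...,11, and 0 otherwise.
Euler characteristic = sum of Betti numbers = 1 per even-dimensional cohomology group.
chi(P^11) = 11 + 1 = 12

12


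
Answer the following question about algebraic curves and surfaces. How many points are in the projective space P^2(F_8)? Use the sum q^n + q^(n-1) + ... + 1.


P^2(F_8) has (q^(n+1) - 1)/(q - 1) points.
= 8^2 + 8^1 + 8^0
= 64 + 8 + 1
= 73

73


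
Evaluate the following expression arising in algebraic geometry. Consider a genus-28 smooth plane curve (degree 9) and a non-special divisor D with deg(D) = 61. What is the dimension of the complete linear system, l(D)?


First, compute the genus of a smooth plane curve of degree 9:
g = (d-1)(d-2)/2 = (9-1)(9-2)/2 = 28
For a non-special divisor D (i.e., h^1(D) = 0), Riemann-Roch gives:
l(D) = deg(D) - g + 1
Since deg(D) = 61 >= 2g - 1 = 55, D is non-special.
l(D) = 61 - 28 + 1 = 34

34


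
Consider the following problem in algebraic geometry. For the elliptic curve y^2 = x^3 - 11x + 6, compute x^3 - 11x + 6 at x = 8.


Compute x^3 - 11x + 6 at x = 8:
x^3 = 8^3 = 512
(-11)*x = (-11)*8 = -88
Sum: 512 - 88 + 6 = 430

430


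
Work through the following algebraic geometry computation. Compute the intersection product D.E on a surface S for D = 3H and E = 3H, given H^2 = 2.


Using bilinearity of the intersection pairing on a surface S:
(aH).(bH) = ab * (H.H)
We have H^2 = 2.
D.E = (3H).(3H) = 3*3*2
= 9*2
= 18

18


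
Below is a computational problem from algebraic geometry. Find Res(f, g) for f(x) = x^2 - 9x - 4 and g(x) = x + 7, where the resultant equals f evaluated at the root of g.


For Res(f, x - c), we evaluate f at x = c.
f(-7) = (-7)^2 - 9*(-7) - 4
= 49 + 63 - 4
= 112 - 4 = 108
Res(f, g) = 108

108


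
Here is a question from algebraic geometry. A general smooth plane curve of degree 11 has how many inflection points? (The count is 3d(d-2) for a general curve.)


For a general smooth plane curve C of degree d, the inflection points are
the intersection of C with its Hessian curve, which has degree 3(d-2).
By Bezout, the total intersection number is d * 3(d-2) = 11 * 27 = 297.
For a general curve every flex is ordinary, so each contributes
multiplicity 1 to C·Hess(C), and the number of distinct inflection
points is 3d(d-2).
Inflection points = 3*11*(11-2) = 3*11*9 = 297

297


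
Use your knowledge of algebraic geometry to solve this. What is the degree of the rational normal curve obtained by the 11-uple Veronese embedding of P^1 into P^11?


The rational normal curve in P^11 is the image of P^1 under the 11-uple Veronese.
A general hyperplane in P^11 pulls back to a degree-11 form on P^1, which has 11 zeros,
so the curve meets a general hyperplane in 11 points. Degree = 11.

11


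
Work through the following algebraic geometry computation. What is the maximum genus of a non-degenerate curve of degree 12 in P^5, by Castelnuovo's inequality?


Castelnuovo's bound: write d - 1 = m(r-1) + epsilon with 0 <= epsilon < r-1.
d - 1 = 12 - 1 = 11
r - 1 = 5 - 1 = 4
11 = 2*4 + 3, so m = 2, epsilon = 3
pi(d, r) = m(m-1)(r-1)/2 + m*epsilon
= 2*1*4/2 + 2*3
= 8/2 + 6
= 4 + 6 = 10

10


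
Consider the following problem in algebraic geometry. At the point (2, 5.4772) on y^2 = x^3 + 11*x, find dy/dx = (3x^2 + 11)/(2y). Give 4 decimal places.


Using implicit differentiation of y^2 = x^3 + 11*x:
2y * dy/dx = 3x^2 + 11
dy/dx = (3x^2 + 11)/(2y)
Numerator: 3*2^2 + 11 = 23
Denominator: 2*5.4772 = 10.9544
dy/dx = 23/10.9544 = 2.0996

2.0996


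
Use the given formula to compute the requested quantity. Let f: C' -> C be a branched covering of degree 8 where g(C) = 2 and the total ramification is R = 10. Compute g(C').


Riemann-Hurwitz formula: 2g' - 2 = d(2g - 2) + R
Given: d = 8, g = 2, R = 10
2g' - 2 = 8*(2*2 - 2) + 10
2g' - 2 = 8*2 + 10
2g' - 2 = 16 + 10 = 26
2g' = 28
g' = 14

14


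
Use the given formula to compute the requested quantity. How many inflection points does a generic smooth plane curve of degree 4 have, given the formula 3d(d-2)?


For a general smooth plane curve C of degree d, the inflection points are
the intersection of C with its Hessian curve, which has degree 3(d-2).
By Bezout, the total intersection number is d * 3(d-2) = 4 * 6 = 24.
For a general curve every flex is ordinary, so each contributes
multiplicity 1 to C·Hess(C), and the number of distinct inflection
points is 3d(d-2).
Inflection points = 3*4*(4-2) = 3*4*2 = 24

24


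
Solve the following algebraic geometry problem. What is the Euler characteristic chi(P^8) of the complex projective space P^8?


The complex projective space P^8 has one cell in each even real dimension 0, 2, ..., 16.
The cohomology groups are H^{2k}(P^8) = Z for k = 0,...,8, and 0 otherwise.
Euler characteristic = sum of Betti numbers = 1 per even-dimensional cohomology group.
chi(P^8) = 8 + 1 = 9

9


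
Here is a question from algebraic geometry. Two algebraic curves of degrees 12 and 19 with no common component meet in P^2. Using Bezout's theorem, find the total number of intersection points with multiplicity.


Bezout's theorem states the intersection count equals the product of degrees.
Intersection count = 12 * 19 = 228

228


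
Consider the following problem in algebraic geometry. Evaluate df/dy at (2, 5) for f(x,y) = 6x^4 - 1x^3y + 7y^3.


df/dy = (-1)*x^3 + 3*7*y^2
At (2,5): (-1)*2^3 + 3*7*5^2
= -8 + 525
= 517

517


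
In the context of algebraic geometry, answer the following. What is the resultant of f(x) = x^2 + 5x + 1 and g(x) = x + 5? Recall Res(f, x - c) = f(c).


For Res(f, x - c), we evaluate f at x = c.
f(-5) = (-5)^2 + 5*(-5) + 1
= 25 - 25 + 1
= 0 + 1 = 1
Res(f, g) = 1

1


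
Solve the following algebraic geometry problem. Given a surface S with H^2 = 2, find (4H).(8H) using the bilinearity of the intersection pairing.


Using bilinearity of the intersection pairing on a surface S:
(aH).(bH) = ab * (H.H)
We have H^2 = 2.
D.E = (4H).(8H) = 4*8*2
= 32*2
= 64

64


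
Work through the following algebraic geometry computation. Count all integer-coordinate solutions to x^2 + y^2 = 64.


Systematically check integer values of x where x^2 <= 64.
For each valid x, check if 64 - x^2 is a perfect square.
x=0: 64 - 0 = 64, sqrt = 8 (valid)
x=8: 64 - 64 = 0, sqrt = 0 (valid)
Total integer solutions found: 4

4


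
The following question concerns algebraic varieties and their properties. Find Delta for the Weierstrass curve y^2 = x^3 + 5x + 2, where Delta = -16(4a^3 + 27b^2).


Compute each component:
4a^3 = 4*5^3 = 4*125 = 500
27b^2 = 27*2^2 = 27*4 = 108
4a^3 + 27b^2 = 500 + 108 = 608
Delta = -16*608 = -9728

-9728


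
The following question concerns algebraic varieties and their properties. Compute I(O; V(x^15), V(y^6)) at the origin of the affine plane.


The intersection multiplicity of V(x^a) and V(y^b) at the origin is:
I(O; V(x^15), V(y^6)) = dim_k(k[x,y]/(x^15, y^6))
A basis for k[x,y]/(x^15, y^6) is the set of monomials x^i * y^j
where 0 <= i < 15 and 0 <= j < 6.
The number of such monomials is 15 * 6 = 90

90


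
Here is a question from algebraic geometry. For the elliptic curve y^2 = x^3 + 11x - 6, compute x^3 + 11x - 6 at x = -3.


Compute x^3 + 11x - 6 at x = -3:
x^3 = (-3)^3 = -27
11*x = 11*(-3) = -33
Sum: -27 - 33 - 6 = -66

-66


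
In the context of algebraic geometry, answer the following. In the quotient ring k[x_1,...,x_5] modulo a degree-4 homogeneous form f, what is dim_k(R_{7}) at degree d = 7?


For R = k[x_1,...,x_n]/(f) with f homogeneous of degree e:
The Hilbert series is (1 - t^e)/(1 - t)^n.
So h(d) = C(d+n-1, n-1) - C(d-e+n-1, n-1) for d >= e.
With n=5, e=4, d=7:
C(7+5-1, 5-1) = C(11, 4) = 330
C(7-4+5-1, 5-1) = C(7, 4) = 35
h(7) = 330 - 35 = 295

295


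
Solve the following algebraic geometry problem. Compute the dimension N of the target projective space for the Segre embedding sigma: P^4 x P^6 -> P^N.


The Segre embedding maps P^m x P^n into P^N via
all products of coordinates from each factor.
N = (m+1)(n+1) - 1
N = (4+1)(6+1) - 1
N = 5*7 - 1
N = 35 - 1 = 34

34


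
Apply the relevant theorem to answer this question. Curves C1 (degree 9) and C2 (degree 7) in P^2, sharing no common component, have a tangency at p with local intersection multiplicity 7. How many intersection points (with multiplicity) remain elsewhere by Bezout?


By Bezout's theorem, the total intersection number is d1 * d2.
Total = 9 * 7 = 63
Intersection multiplicity at p = 7
Remaining intersections = 63 - 7 = 56

56


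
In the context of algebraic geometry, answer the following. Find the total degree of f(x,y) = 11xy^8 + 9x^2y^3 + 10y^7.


Examine each term for its total degree (sum of exponents).
  Term '11xy^8' has total degree 1+8 = 9.
  Term '9x^2y^3' has total degree 2+3 = 5.
  Term '10y^7' has total degree 0+7 = 7.
The maximum total degree among all terms is 9.

9


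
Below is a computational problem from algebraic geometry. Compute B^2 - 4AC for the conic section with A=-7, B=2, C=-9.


The discriminant of a conic Ax^2 + Bxy + Cy^2 + ... = 0 is B^2 - 4AC.
B^2 = 2^2 = 4
4AC = 4*(-7)*(-9) = 252
Discriminant = 4 - 252 = -248

-248


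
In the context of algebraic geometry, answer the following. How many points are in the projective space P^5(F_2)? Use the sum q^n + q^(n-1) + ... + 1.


P^5(F_2) has (q^(n+1) - 1)/(q - 1) points.
= 2^5 + 2^4 + 2^3 + 2^2 + 2^1 + 2^0
= 32 + 16 + 8 + 4 + 2 + 1
= 63

63


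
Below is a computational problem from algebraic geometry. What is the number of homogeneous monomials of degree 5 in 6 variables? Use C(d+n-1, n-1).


The number of degree-5 monomials in 6 variables is C(d+n-1, n-1).
= C(5+6-1, 6-1) = C(10, 5)
= 252

252


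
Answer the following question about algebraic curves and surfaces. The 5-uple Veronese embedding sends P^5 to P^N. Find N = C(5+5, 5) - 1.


The Veronese embedding v_d: P^n -> P^N maps each point to all
degree-d monomials in n+1 homogeneous coordinates.
N = C(n+d, d) - 1
N = C(5+5, 5) - 1
N = C(10, 5) - 1
C(10, 5) = 252
N = 252 - 1 = 251

251


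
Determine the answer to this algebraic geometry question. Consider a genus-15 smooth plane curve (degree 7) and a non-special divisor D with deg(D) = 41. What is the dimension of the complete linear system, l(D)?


First, compute the genus of a smooth plane curve of degree 7:
g = (d-1)(d-2)/2 = (7-1)(7-2)/2 = 15
For a non-special divisor D (i.e., h^1(D) = 0), Riemann-Roch gives:
l(D) = deg(D) - g + 1
Since deg(D) = 41 >= 2g - 1 = 29, D is non-special.
l(D) = 41 - 15 + 1 = 27

27


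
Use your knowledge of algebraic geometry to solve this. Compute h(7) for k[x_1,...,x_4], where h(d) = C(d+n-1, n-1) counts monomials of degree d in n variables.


The Hilbert function for the polynomial ring in 4 variables is:
h(d) = C(d+n-1, n-1)
h(7) = C(7+4-1, 4-1) = C(10, 3)
= 10! / (3! * 7!)
= 120

120


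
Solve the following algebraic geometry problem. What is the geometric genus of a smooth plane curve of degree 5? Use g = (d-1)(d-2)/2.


Using the genus formula for smooth plane curves:
g = (d-1)(d-2)/2
g = (5-1)(5-2)/2
g = 4*3/2
g = 12/2 = 6

6


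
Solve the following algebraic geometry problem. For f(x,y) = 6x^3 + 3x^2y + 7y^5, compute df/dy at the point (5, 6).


df/dy = 3*x^2 + 5*7*y^4
At (5,6): 3*5^2 + 5*7*6^4
= 75 + 45360
= 45435

45435


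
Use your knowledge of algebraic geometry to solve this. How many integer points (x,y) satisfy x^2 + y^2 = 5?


Systematically check integer values of x where x^2 <= 5.
For each valid x, check if 5 - x^2 is a perfect square.
x=1: 5 - 1 = 4, sqrt = 2 (valid)
x=2: 5 - 4 = 1, sqrt = 1 (valid)
Total integer solutions found: 8

8


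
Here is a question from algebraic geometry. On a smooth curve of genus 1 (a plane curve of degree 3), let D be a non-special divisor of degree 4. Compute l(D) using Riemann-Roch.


First, compute the genus of a smooth plane curve of degree 3:
g = (d-1)(d-2)/2 = (3-1)(3-2)/2 = 1
For a non-special divisor D (i.e., h^1(D) = 0), Riemann-Roch gives:
l(D) = deg(D) - g + 1
Since deg(D) = 4 >= 2g - 1 = 1, D is non-special.
l(D) = 4 - 1 + 1 = 4

4


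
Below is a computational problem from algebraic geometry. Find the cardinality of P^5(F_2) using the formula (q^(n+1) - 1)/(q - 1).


P^5(F_2) has (q^(n+1) - 1)/(q - 1) points.
= 2^5 + 2^4 + 2^3 + 2^2 + 2^1 + 2^0
= 32 + 16 + 8 + 4 + 2 + 1
= 63

63


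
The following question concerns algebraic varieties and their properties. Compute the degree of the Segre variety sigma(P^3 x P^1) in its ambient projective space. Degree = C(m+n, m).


The degree of the Segre variety P^3 x P^1 is C(m+n, m).
= C(4, 3)
= 4

4


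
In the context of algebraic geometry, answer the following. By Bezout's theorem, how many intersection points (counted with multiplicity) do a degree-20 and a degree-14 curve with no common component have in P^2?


Bezout's theorem states the intersection count equals the product of degrees.
Intersection count = 20 * 14 = 280

280


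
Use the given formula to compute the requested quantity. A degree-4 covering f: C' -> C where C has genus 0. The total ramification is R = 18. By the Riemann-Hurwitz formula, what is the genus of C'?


Riemann-Hurwitz formula: 2g' - 2 = d(2g - 2) + R
Given: d = 4, g = 0, R = 18
2g' - 2 = 4*(2*0 - 2) + 18
2g' - 2 = 4*(-2) + 18
2g' - 2 = -8 + 18 = 10
2g' = 12
g' = 6

6


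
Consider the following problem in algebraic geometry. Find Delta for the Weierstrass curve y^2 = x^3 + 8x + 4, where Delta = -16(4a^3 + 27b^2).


Compute each component:
4a^3 = 4*8^3 = 4*512 = 2048
27b^2 = 27*4^2 = 27*16 = 432
4a^3 + 27b^2 = 2048 + 432 = 2480
Delta = -16*2480 = -39680

-39680


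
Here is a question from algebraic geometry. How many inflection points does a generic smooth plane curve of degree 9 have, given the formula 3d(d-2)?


For a general smooth plane curve C of degree d, the inflection points are
the intersection of C with its Hessian curve, which has degree 3(d-2).
By Bezout, the total intersection number is d * 3(d-2) = 9 * 21 = 189.
For a general curve every flex is ordinary, so each contributes
multiplicity 1 to C·Hess(C), and the number of distinct inflection
points is 3d(d-2).
Inflection points = 3*9*(9-2) = 3*9*7 = 189

189


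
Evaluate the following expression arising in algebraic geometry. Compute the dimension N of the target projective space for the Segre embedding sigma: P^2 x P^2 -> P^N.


The Segre embedding maps P^m x P^n into P^N via
all products of coordinates from each factor.
N = (m+1)(n+1) - 1
N = (2+1)(2+1) - 1
N = 3*3 - 1
N = 9 - 1 = 8

8


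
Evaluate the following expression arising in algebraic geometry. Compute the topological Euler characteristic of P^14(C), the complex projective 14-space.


The complex projective space P^14 has one cell in each even real dimension 0, 2, ..., 28.
The cohomology groups are H^{2k}(P^14) = Z for k = 0,...,14, and 0 otherwise.
Euler characteristic = sum of Betti numbers = 1 per even-dimensional cohomology group.
chi(P^14) = 14 + 1 = 15

15


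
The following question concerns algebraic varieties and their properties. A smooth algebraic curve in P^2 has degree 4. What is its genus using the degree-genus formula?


Using the genus formula for smooth plane curves:
g = (d-1)(d-2)/2
g = (4-1)(4-2)/2
g = 3*2/2
g = 6/2 = 3

3


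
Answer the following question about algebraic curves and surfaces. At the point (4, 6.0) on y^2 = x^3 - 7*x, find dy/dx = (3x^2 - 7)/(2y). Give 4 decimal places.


Using implicit differentiation of y^2 = x^3 - 7*x:
2y * dy/dx = 3x^2 - 7
dy/dx = (3x^2 - 7)/(2y)
Numerator: 3*4^2 - 7 = 41
Denominator: 2*6.0 = 12.0
dy/dx = 41/12.0 = 3.4167

3.4167
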